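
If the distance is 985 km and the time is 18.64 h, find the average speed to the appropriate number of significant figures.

average speed = 985 km ÷ 18.64 h = 52.8433476395… km/h.
985 has 3 significant figures; 18.64 has 4.
Division/multiplication keeps the fewest: 3 significant figures.
Rounded: 52.8 km/h.

52.8 km/h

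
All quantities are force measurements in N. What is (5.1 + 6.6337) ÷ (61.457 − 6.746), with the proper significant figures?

5.1 + 6.6337 = 11.7337, limited to 1 d.p. → 3 s.f.; 61.457 − 6.746 = 54.711, limited to 3 d.p. → 5 s.f.
Carrying full precision, 11.7337 ÷ 54.711 = 0.214466926212…; keep min(3, 5) = 3 s.f.
Rounded to 3 significant figures: 0.214.

0.214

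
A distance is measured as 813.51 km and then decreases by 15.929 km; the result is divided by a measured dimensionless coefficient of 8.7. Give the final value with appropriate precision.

813.51 km − 15.929 km = 797.581 km; the difference is limited to 2 decimal places (5 s.f.).
Carrying full precision, 797.581 ÷ 8.7 = 91.6759770115… km; 8.7 has 2 s.f., so the result keeps min(5, 2) = 2 s.f.
Rounded to 2 significant figures: 92 km.

92 km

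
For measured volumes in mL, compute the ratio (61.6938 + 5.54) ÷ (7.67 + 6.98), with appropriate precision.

61.6938 + 5.54 = 67.2338, limited to 2 d.p. → 4 s.f.; 7.67 + 6.98 = 14.65, limited to 2 d.p. → 4 s.f.
Carrying full precision, 67.2338 ÷ 14.65 = 4.58933788396…; keep min(4, 4) = 4 s.f.
Rounded to 4 significant figures: 4.589.

4.589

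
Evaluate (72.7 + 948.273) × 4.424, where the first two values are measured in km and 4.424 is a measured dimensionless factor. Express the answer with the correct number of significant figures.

4517 km

72.7 km + 948.273 km = 1020.973 km; the sum is limited to 1 decimal place (5 s.f.).
Carrying full precision, 1020.973 × 4.424 = 4516.784552 km; 4.424 has 4 s.f., so the result keeps min(5, 4) = 4 s.f.
Rounded to 4 significant figures: 4517 km.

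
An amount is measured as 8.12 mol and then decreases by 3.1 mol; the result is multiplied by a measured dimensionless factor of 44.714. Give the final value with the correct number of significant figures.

2.2 × 10² mol

8.12 mol − 3.1 mol = 5.02 mol; the difference is limited to 1 decimal place (2 s.f.).
Carrying full precision, 5.02 × 44.714 = 224.46428 mol; 44.714 has 5 s.f., so the result keeps min(2, 5) = 2 s.f.
Rounded to 2 significant figures: 2.2 × 10² mol.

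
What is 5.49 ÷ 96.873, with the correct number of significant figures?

5.49 ÷ 96.873 = 0.0566721377474…
Multiplication/division keeps the fewest significant figures: 5.49 → 3 s.f., 96.873 → 5 s.f.; limit is 3.
Rounded to 3 significant figures: 0.0567.

0.0567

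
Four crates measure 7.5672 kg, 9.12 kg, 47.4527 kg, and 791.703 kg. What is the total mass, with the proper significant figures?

7.5672 kg + 9.12 kg + 47.4527 kg + 791.703 kg = 855.8429 kg.
Addition/subtraction keeps the fewest decimal places: 7.5672 → 4 decimal places, 9.12 → 2 decimal places, 47.4527 → 4 decimal places, 791.703 → 3 decimal places; limit is 2.
Rounded to 2 decimal places: 8.5584 × 10² kg.

8.5584 × 10² kg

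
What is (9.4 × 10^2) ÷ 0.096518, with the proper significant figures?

9.7 × 10^3

(9.4 × 10^2) ÷ 0.096518 = 9739.11601981…
Multiplication/division keeps the fewest significant figures: 9.4 × 10^2 → 2 s.f., 0.096518 → 5 s.f.; limit is 2.
Rounded to 2 significant figures: 9.7 × 10^3.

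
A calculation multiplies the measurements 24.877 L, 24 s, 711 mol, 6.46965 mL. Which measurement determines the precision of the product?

24.877 L → 5 s.f.; 24 s → 2 s.f.; 711 mol → 3 s.f.; 6.46965 mL → 6 s.f.
The fewest is 2 significant figures, from 24 s.

24 s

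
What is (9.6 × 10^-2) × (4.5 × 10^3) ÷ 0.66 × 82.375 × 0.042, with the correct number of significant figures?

(9.6 × 10^-2) × (4.5 × 10^3) ÷ 0.66 × 82.375 × 0.042 = 2264.56363636…
Multiplication/division keeps the fewest significant figures: 9.6 × 10^-2 → 2 s.f., 4.5 × 10^3 → 2 s.f., 0.66 → 2 s.f., 82.375 → 5 s.f., 0.042 → 2 s.f.; limit is 2.
Rounded to 2 significant figures: 2.3 × 10^3.

2.3 × 10^3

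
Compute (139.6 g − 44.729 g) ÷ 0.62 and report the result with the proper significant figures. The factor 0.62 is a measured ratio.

1.5 × 10² g

139.6 g − 44.729 g = 94.871 g; the difference is limited to 1 decimal place (3 s.f.).
Carrying full precision, 94.871 ÷ 0.62 = 153.017741935… g; 0.62 has 2 s.f., so the result keeps min(3, 2) = 2 s.f.
Rounded to 2 significant figures: 1.5 × 10² g.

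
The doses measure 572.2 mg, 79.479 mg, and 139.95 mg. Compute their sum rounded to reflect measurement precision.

791.6 mg

572.2 mg + 79.479 mg + 139.95 mg = 791.629 mg.
Addition/subtraction keeps the fewest decimal places: 572.2 → 1 decimal place, 79.479 → 3 decimal places, 139.95 → 2 decimal places; limit is 1.
Rounded to 1 decimal place: 791.6 mg.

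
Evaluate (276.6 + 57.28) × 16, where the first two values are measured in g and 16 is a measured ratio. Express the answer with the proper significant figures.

5.3 × 10^3 g

276.6 g + 57.28 g = 333.88 g; the sum is limited to 1 decimal place (4 s.f.).
Carrying full precision, 333.88 × 16 = 5342.08 g; 16 has 2 s.f., so the result keeps min(4, 2) = 2 s.f.
Rounded to 2 significant figures: 5.3 × 10^3 g.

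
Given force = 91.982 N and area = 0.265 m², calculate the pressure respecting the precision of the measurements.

347 Pa

pressure = 91.982 N ÷ 0.265 m² = 347.101886792… Pa.
91.982 has 5 significant figures; 0.265 has 3.
Division/multiplication keeps the fewest: 3 significant figures.
Rounded: 347 Pa.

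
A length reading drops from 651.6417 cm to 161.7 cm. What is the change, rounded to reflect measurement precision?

651.6417 cm − 161.7 cm = 489.9417 cm.
Addition/subtraction keeps the fewest decimal places: 651.6417 → 4 decimal places, 161.7 → 1 decimal place; limit is 1.
Rounded to 1 decimal place: 489.9 cm.

489.9 cm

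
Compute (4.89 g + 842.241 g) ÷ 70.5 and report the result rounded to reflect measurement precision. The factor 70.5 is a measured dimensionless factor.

4.89 g + 842.241 g = 847.131 g; the sum is limited to 2 decimal places (5 s.f.).
Carrying full precision, 847.131 ÷ 70.5 = 12.0160425532… g; 70.5 has 3 s.f., so the result keeps min(5, 3) = 3 s.f.
Rounded to 3 significant figures: 12.0 g.

12.0 g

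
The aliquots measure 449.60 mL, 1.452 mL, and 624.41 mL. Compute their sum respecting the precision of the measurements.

1075.46 mL

449.60 mL + 1.452 mL + 624.41 mL = 1075.462 mL.
Addition/subtraction keeps the fewest decimal places: 449.60 → 2 decimal places, 1.452 → 3 decimal places, 624.41 → 2 decimal places; limit is 2.
Rounded to 2 decimal places: 1075.46 mL.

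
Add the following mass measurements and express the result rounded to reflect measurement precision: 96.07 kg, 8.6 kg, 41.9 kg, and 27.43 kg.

174.0 kg

96.07 kg + 8.6 kg + 41.9 kg + 27.43 kg = 174.00 kg.
Addition/subtraction keeps the fewest decimal places: 96.07 → 2 decimal places, 8.6 → 1 decimal place, 41.9 → 1 decimal place, 27.43 → 2 decimal places; limit is 1.
Rounded to 1 decimal place: 174.0 kg.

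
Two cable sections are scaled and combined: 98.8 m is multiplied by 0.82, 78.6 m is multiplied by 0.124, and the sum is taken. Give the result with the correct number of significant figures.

98.8 × 0.82 = 81.016 → 81 m (2 s.f., last digit at the 10^0 place).
78.6 × 0.124 = 9.7464 → 9.75 m (3 s.f., last digit at the 10^-2 place).
Sum: 90.7624 m; keep the coarser place, 10^0.
Result: 91 m.

91 m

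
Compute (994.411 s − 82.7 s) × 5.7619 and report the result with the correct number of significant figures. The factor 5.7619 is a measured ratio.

5253 s

994.411 s − 82.7 s = 911.711 s; the difference is limited to 1 decimal place (4 s.f.).
Carrying full precision, 911.711 × 5.7619 = 5253.1876109 s; 5.7619 has 5 s.f., so the result keeps min(4, 5) = 4 s.f.
Rounded to 4 significant figures: 5253 s.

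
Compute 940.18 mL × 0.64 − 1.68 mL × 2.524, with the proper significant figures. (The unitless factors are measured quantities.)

940.18 × 0.64 = 601.7152 → 6.0 × 10² mL (2 s.f., last digit at the 10^1 place).
1.68 × 2.524 = 4.24032 → 4.24 mL (3 s.f., last digit at the 10^-2 place).
Difference: 597.47488 mL; keep the coarser place, 10^1.
Result: 6.0 × 10² mL.

6.0 × 10² mL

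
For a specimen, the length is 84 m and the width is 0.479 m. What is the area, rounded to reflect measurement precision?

area = 84 m × 0.479 m = 40.236 m².
84 has 2 significant figures; 0.479 has 3.
Division/multiplication keeps the fewest: 2 significant figures.
Rounded: 40. m².

40. m²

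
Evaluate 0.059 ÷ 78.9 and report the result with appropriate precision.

7.5 × 10⁻⁴

0.059 ÷ 78.9 = 0.000747782002535…
Multiplication/division keeps the fewest significant figures: 0.059 → 2 s.f., 78.9 → 3 s.f.; limit is 2.
Rounded to 2 significant figures: 7.5 × 10⁻⁴.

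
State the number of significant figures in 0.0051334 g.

0.0051334: leading zeros are not significant.

5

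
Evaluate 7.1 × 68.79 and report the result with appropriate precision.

7.1 × 68.79 = 488.409
Multiplication/division keeps the fewest significant figures: 7.1 → 2 s.f., 68.79 → 4 s.f.; limit is 2.
Rounded to 2 significant figures: 4.9 × 10^2.

4.9 × 10^2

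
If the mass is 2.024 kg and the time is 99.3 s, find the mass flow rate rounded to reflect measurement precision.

mass flow rate = 2.024 kg ÷ 99.3 s = 0.0203826787513… kg/s.
2.024 has 4 significant figures; 99.3 has 3.
Division/multiplication keeps the fewest: 3 significant figures.
Rounded: 0.0204 kg/s.

0.0204 kg/s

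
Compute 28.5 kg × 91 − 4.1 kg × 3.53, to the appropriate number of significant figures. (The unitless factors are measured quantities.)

2.6 × 10^3 kg

28.5 × 91 = 2593.5 → 2.6 × 10^3 kg (2 s.f., last digit at the 10^2 place).
4.1 × 3.53 = 14.473 → 14 kg (2 s.f., last digit at the 10^0 place).
Difference: 2579.027 kg; keep the coarser place, 10^2.
Result: 2.6 × 10^3 kg.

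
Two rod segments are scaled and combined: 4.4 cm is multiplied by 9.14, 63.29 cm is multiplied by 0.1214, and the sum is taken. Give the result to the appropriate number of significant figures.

4.4 × 9.14 = 40.216 → 4.0 × 10^1 cm (2 s.f., last digit at the 10^0 place).
63.29 × 0.1214 = 7.683406 → 7.683 cm (4 s.f., last digit at the 10^-3 place).
Sum: 47.899406 cm; keep the coarser place, 10^0.
Result: 48 cm.

48 cm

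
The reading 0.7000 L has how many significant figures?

0.7000: leading zeros are not significant; trailing zeros after a decimal point are significant.

4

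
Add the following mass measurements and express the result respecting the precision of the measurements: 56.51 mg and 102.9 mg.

56.51 mg + 102.9 mg = 159.41 mg.
Addition/subtraction keeps the fewest decimal places: 56.51 → 2 decimal places, 102.9 → 1 decimal place; limit is 1.
Rounded to 1 decimal place: 159.4 mg.

159.4 mg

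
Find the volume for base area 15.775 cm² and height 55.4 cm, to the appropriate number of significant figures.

874 cm³

volume = 15.775 cm² × 55.4 cm = 873.935 cm³.
15.775 has 5 significant figures; 55.4 has 3.
Division/multiplication keeps the fewest: 3 significant figures.
Rounded: 874 cm³.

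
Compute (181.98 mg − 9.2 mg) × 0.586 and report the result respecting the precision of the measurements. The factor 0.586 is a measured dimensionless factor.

101 mg

181.98 mg − 9.2 mg = 172.78 mg; the difference is limited to 1 decimal place (4 s.f.).
Carrying full precision, 172.78 × 0.586 = 101.24908 mg; 0.586 has 3 s.f., so the result keeps min(4, 3) = 3 s.f.
Rounded to 3 significant figures: 101 mg.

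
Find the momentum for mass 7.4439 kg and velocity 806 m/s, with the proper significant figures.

6.00 × 10^3 kg·m/s

momentum = 7.4439 kg × 806 m/s = 5999.7834 kg·m/s.
7.4439 has 5 significant figures; 806 has 3.
Division/multiplication keeps the fewest: 3 significant figures.
Rounded: 6.00 × 10^3 kg·m/s.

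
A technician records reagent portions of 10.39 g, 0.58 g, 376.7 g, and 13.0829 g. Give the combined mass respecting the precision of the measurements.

10.39 g + 0.58 g + 376.7 g + 13.0829 g = 400.7529 g.
Addition/subtraction keeps the fewest decimal places: 10.39 → 2 decimal places, 0.58 → 2 decimal places, 376.7 → 1 decimal place, 13.0829 → 4 decimal places; limit is 1.
Rounded to 1 decimal place: 4.008 × 10² g.

4.008 × 10² g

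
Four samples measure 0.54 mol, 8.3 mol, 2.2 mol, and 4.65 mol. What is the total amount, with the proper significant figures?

0.54 mol + 8.3 mol + 2.2 mol + 4.65 mol = 15.69 mol.
Addition/subtraction keeps the fewest decimal places: 0.54 → 2 decimal places, 8.3 → 1 decimal place, 2.2 → 1 decimal place, 4.65 → 2 decimal places; limit is 1.
Rounded to 1 decimal place: 15.7 mol.

15.7 mol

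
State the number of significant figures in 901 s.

3

901: zeros between nonzero digits are significant.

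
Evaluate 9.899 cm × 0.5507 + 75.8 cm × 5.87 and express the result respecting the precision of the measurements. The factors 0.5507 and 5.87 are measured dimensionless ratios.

4.50 × 10^2 cm

9.899 × 0.5507 = 5.4513793 → 5.451 cm (4 s.f., last digit at the 10^-3 place).
75.8 × 5.87 = 444.946 → 445 cm (3 s.f., last digit at the 10^0 place).
Sum: 450.3973793 cm; keep the coarser place, 10^0.
Result: 4.50 × 10^2 cm.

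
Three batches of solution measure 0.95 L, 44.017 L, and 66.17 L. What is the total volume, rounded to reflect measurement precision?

0.95 L + 44.017 L + 66.17 L = 111.137 L.
Addition/subtraction keeps the fewest decimal places: 0.95 → 2 decimal places, 44.017 → 3 decimal places, 66.17 → 2 decimal places; limit is 2.
Rounded to 2 decimal places: 111.14 L.

111.14 L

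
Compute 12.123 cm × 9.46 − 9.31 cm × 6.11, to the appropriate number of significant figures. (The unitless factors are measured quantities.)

58 cm

12.123 × 9.46 = 114.68358 → 1.15 × 10^2 cm (3 s.f., last digit at the 10^0 place).
9.31 × 6.11 = 56.8841 → 56.9 cm (3 s.f., last digit at the 10^-1 place).
Difference: 57.79948 cm; keep the coarser place, 10^0.
Result: 58 cm.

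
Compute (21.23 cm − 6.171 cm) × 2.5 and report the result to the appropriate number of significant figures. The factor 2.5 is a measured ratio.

38 cm

21.23 cm − 6.171 cm = 15.059 cm; the difference is limited to 2 decimal places (4 s.f.).
Carrying full precision, 15.059 × 2.5 = 37.6475 cm; 2.5 has 2 s.f., so the result keeps min(4, 2) = 2 s.f.
Rounded to 2 significant figures: 38 cm.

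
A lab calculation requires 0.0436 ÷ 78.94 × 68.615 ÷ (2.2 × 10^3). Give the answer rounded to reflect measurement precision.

0.0436 ÷ 78.94 × 68.615 ÷ (2.2 × 10^3) = 0.0000172260520073…
Multiplication/division keeps the fewest significant figures: 0.0436 → 3 s.f., 78.94 → 4 s.f., 68.615 → 5 s.f., 2.2 × 10^3 → 2 s.f.; limit is 2.
Rounded to 2 significant figures: 1.7 × 10^-5.

1.7 × 10^-5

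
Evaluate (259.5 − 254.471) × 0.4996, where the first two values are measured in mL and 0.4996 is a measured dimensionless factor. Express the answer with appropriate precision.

259.5 mL − 254.471 mL = 5.029 mL; the difference is limited to 1 decimal place (2 s.f.).
Carrying full precision, 5.029 × 0.4996 = 2.5124884 mL; 0.4996 has 4 s.f., so the result keeps min(2, 4) = 2 s.f.
Rounded to 2 significant figures: 2.5 mL.

2.5 mL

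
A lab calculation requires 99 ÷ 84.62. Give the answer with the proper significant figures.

1.2

99 ÷ 84.62 = 1.1699361853…
Multiplication/division keeps the fewest significant figures: 99 → 2 s.f., 84.62 → 4 s.f.; limit is 2.
Rounded to 2 significant figures: 1.2.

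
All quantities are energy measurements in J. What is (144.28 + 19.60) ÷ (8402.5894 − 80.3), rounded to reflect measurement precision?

144.28 + 19.60 = 163.88, limited to 2 d.p. → 5 s.f.; 8402.5894 − 80.3 = 8322.2894, limited to 1 d.p. → 5 s.f.
Carrying full precision, 163.88 ÷ 8322.2894 = 0.0196916968545…; keep min(5, 5) = 5 s.f.
Rounded to 5 significant figures: 1.9692 × 10^-2.

1.9692 × 10^-2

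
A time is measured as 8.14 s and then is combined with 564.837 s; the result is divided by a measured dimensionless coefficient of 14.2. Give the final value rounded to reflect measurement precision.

8.14 s + 564.837 s = 572.977 s; the sum is limited to 2 decimal places (5 s.f.).
Carrying full precision, 572.977 ÷ 14.2 = 40.3504929577… s; 14.2 has 3 s.f., so the result keeps min(5, 3) = 3 s.f.
Rounded to 3 significant figures: 40.4 s.

40.4 s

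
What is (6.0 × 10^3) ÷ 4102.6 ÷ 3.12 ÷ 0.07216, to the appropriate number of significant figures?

6.5

(6.0 × 10^3) ÷ 4102.6 ÷ 3.12 ÷ 0.07216 = 6.49592431366…
Multiplication/division keeps the fewest significant figures: 6.0 × 10^3 → 2 s.f., 4102.6 → 5 s.f., 3.12 → 3 s.f., 0.07216 → 4 s.f.; limit is 2.
Rounded to 2 significant figures: 6.5.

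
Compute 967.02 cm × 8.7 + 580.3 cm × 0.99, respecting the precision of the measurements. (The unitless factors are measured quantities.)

967.02 × 8.7 = 8413.074 → 8.4 × 10^3 cm (2 s.f., last digit at the 10^2 place).
580.3 × 0.99 = 574.497 → 5.7 × 10^2 cm (2 s.f., last digit at the 10^1 place).
Sum: 8987.571 cm; keep the coarser place, 10^2.
Result: 9.0 × 10^3 cm.

9.0 × 10^3 cm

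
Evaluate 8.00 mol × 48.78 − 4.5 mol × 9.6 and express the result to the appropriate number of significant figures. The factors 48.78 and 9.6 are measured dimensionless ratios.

347 mol

8.00 × 48.78 = 390.24 → 3.90 × 10² mol (3 s.f., last digit at the 10^0 place).
4.5 × 9.6 = 43.2 → 43 mol (2 s.f., last digit at the 10^0 place).
Difference: 347.04 mol; keep the coarser place, 10^0.
Result: 347 mol.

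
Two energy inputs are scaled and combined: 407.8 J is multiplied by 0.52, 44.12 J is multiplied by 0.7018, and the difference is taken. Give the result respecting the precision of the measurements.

407.8 × 0.52 = 212.056 → 2.1 × 10^2 J (2 s.f., last digit at the 10^1 place).
44.12 × 0.7018 = 30.963416 → 30.96 J (4 s.f., last digit at the 10^-2 place).
Difference: 181.092584 J; keep the coarser place, 10^1.
Result: 1.8 × 10^2 J.

1.8 × 10^2 J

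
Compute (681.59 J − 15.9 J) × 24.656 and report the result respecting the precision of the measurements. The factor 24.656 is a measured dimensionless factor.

681.59 J − 15.9 J = 665.69 J; the difference is limited to 1 decimal place (4 s.f.).
Carrying full precision, 665.69 × 24.656 = 16413.25264 J; 24.656 has 5 s.f., so the result keeps min(4, 5) = 4 s.f.
Rounded to 4 significant figures: 1.641 × 10^4 J.

1.641 × 10^4 J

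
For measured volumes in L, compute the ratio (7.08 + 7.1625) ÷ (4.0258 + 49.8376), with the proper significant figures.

7.08 + 7.1625 = 14.2425, limited to 2 d.p. → 4 s.f.; 4.0258 + 49.8376 = 53.8634, limited to 4 d.p. → 6 s.f.
Carrying full precision, 14.2425 ÷ 53.8634 = 0.264418881838…; keep min(4, 6) = 4 s.f.
Rounded to 4 significant figures: 0.2644.

0.2644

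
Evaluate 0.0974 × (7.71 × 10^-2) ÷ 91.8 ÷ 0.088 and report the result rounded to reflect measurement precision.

0.0974 × (7.71 × 10^-2) ÷ 91.8 ÷ 0.088 = 0.000929582590612…
Multiplication/division keeps the fewest significant figures: 0.0974 → 3 s.f., 7.71 × 10^-2 → 3 s.f., 91.8 → 3 s.f., 0.088 → 2 s.f.; limit is 2.
Rounded to 2 significant figures: 9.3 × 10^-4.

9.3 × 10^-4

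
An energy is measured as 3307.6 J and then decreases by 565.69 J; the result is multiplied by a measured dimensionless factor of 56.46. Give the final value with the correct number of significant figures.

3307.6 J − 565.69 J = 2741.91 J; the difference is limited to 1 decimal place (5 s.f.).
Carrying full precision, 2741.91 × 56.46 = 154808.2386 J; 56.46 has 4 s.f., so the result keeps min(5, 4) = 4 s.f.
Rounded to 4 significant figures: 1.548 × 10^5 J.

1.548 × 10^5 J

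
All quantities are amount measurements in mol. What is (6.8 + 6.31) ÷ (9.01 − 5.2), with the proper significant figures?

3.4

6.8 + 6.31 = 13.11, limited to 1 d.p. → 3 s.f.; 9.01 − 5.2 = 3.81, limited to 1 d.p. → 2 s.f.
Carrying full precision, 13.11 ÷ 3.81 = 3.44094488189…; keep min(3, 2) = 2 s.f.
Rounded to 2 significant figures: 3.4.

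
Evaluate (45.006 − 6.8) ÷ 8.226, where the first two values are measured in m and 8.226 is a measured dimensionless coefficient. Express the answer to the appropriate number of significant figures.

4.64 m

45.006 m − 6.8 m = 38.206 m; the difference is limited to 1 decimal place (3 s.f.).
Carrying full precision, 38.206 ÷ 8.226 = 4.64454169706… m; 8.226 has 4 s.f., so the result keeps min(3, 4) = 3 s.f.
Rounded to 3 significant figures: 4.64 m.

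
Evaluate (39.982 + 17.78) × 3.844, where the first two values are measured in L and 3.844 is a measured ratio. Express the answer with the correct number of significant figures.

222.0 L

39.982 L + 17.78 L = 57.762 L; the sum is limited to 2 decimal places (4 s.f.).
Carrying full precision, 57.762 × 3.844 = 222.037128 L; 3.844 has 4 s.f., so the result keeps min(4, 4) = 4 s.f.
Rounded to 4 significant figures: 222.0 L.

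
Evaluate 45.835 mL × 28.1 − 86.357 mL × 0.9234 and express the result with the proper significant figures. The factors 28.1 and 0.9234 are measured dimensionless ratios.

1.21 × 10^3 mL

45.835 × 28.1 = 1287.9635 → 1.29 × 10^3 mL (3 s.f., last digit at the 10^1 place).
86.357 × 0.9234 = 79.7420538 → 79.74 mL (4 s.f., last digit at the 10^-2 place).
Difference: 1208.2214462 mL; keep the coarser place, 10^1.
Result: 1.21 × 10^3 mL.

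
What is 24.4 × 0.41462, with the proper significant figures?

10.1

24.4 × 0.41462 = 10.116728
Multiplication/division keeps the fewest significant figures: 24.4 → 3 s.f., 0.41462 → 5 s.f.; limit is 3.
Rounded to 3 significant figures: 10.1.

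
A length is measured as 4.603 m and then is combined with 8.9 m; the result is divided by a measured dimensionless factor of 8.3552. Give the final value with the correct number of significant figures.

4.603 m + 8.9 m = 13.503 m; the sum is limited to 1 decimal place (3 s.f.).
Carrying full precision, 13.503 ÷ 8.3552 = 1.61611930295… m; 8.3552 has 5 s.f., so the result keeps min(3, 5) = 3 s.f.
Rounded to 3 significant figures: 1.62 m.

1.62 m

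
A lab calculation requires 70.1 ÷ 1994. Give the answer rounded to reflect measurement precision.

70.1 ÷ 1994 = 0.0351554663992…
Multiplication/division keeps the fewest significant figures: 70.1 → 3 s.f., 1994 → 4 s.f.; limit is 3.
Rounded to 3 significant figures: 0.0352.

0.0352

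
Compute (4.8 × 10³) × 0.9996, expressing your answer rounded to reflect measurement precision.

4.8 × 10³

(4.8 × 10³) × 0.9996 = 4798.08
Multiplication/division keeps the fewest significant figures: 4.8 × 10³ → 2 s.f., 0.9996 → 4 s.f.; limit is 2.
Rounded to 2 significant figures: 4.8 × 10³.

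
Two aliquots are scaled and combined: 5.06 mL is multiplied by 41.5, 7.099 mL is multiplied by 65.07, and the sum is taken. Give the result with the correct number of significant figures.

672 mL

5.06 × 41.5 = 209.99 → 210. mL (3 s.f., last digit at the 10^0 place).
7.099 × 65.07 = 461.93193 → 461.9 mL (4 s.f., last digit at the 10^-1 place).
Sum: 671.92193 mL; keep the coarser place, 10^0.
Result: 672 mL.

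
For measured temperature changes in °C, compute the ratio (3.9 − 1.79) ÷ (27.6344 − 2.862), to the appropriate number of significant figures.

3.9 − 1.79 = 2.11, limited to 1 d.p. → 2 s.f.; 27.6344 − 2.862 = 24.7724, limited to 3 d.p. → 5 s.f.
Carrying full precision, 2.11 ÷ 24.7724 = 0.0851754371801…; keep min(2, 5) = 2 s.f.
Rounded to 2 significant figures: 0.085.

0.085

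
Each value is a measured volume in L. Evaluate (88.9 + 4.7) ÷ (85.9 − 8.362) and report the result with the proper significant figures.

88.9 + 4.7 = 93.6, limited to 1 d.p. → 3 s.f.; 85.9 − 8.362 = 77.538, limited to 1 d.p. → 3 s.f.
Carrying full precision, 93.6 ÷ 77.538 = 1.20715004256…; keep min(3, 3) = 3 s.f.
Rounded to 3 significant figures: 1.21.

1.21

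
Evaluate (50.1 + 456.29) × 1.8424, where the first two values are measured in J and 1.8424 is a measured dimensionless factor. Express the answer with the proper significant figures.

933.0 J

50.1 J + 456.29 J = 506.39 J; the sum is limited to 1 decimal place (4 s.f.).
Carrying full precision, 506.39 × 1.8424 = 932.972936 J; 1.8424 has 5 s.f., so the result keeps min(4, 5) = 4 s.f.
Rounded to 4 significant figures: 933.0 J.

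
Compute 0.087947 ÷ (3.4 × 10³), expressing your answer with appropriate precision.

2.6 × 10⁻⁵

0.087947 ÷ (3.4 × 10³) = 0.0000258667647059…
Multiplication/division keeps the fewest significant figures: 0.087947 → 5 s.f., 3.4 × 10³ → 2 s.f.; limit is 2.
Rounded to 2 significant figures: 2.6 × 10⁻⁵.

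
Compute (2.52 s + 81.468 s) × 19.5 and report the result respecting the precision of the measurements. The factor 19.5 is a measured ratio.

1.64 × 10^3 s

2.52 s + 81.468 s = 83.988 s; the sum is limited to 2 decimal places (4 s.f.).
Carrying full precision, 83.988 × 19.5 = 1637.766 s; 19.5 has 3 s.f., so the result keeps min(4, 3) = 3 s.f.
Rounded to 3 significant figures: 1.64 × 10^3 s.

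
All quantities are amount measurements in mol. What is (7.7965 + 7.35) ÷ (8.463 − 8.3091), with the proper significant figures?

98.4

7.7965 + 7.35 = 15.1465, limited to 2 d.p. → 4 s.f.; 8.463 − 8.3091 = 0.1539, limited to 3 d.p. → 3 s.f.
Carrying full precision, 15.1465 ÷ 0.1539 = 98.4178037687…; keep min(4, 3) = 3 s.f.
Rounded to 3 significant figures: 98.4.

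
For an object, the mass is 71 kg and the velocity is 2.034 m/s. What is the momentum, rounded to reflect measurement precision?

1.4 × 10² kg·m/s

momentum = 71 kg × 2.034 m/s = 144.414 kg·m/s.
71 has 2 significant figures; 2.034 has 4.
Division/multiplication keeps the fewest: 2 significant figures.
Rounded: 1.4 × 10² kg·m/s.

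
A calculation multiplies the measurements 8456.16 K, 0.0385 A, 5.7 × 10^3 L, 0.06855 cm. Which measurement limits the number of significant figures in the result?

8456.16 K → 6 s.f.; 0.0385 A → 3 s.f.; 5.7 × 10^3 L → 2 s.f.; 0.06855 cm → 4 s.f.
The fewest is 2 significant figures, from 5.7 × 10^3 L.

5.7 × 10^3 L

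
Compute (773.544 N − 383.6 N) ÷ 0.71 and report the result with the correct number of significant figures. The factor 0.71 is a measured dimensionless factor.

5.5 × 10^2 N

773.544 N − 383.6 N = 389.944 N; the difference is limited to 1 decimal place (4 s.f.).
Carrying full precision, 389.944 ÷ 0.71 = 549.216901408… N; 0.71 has 2 s.f., so the result keeps min(4, 2) = 2 s.f.
Rounded to 2 significant figures: 5.5 × 10^2 N.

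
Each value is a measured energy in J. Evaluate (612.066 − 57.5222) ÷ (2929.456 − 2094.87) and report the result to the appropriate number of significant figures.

612.066 − 57.5222 = 554.5438, limited to 3 d.p. → 6 s.f.; 2929.456 − 2094.87 = 834.586, limited to 2 d.p. → 5 s.f.
Carrying full precision, 554.5438 ÷ 834.586 = 0.664453753118…; keep min(6, 5) = 5 s.f.
Rounded to 5 significant figures: 6.6445 × 10⁻¹.

6.6445 × 10⁻¹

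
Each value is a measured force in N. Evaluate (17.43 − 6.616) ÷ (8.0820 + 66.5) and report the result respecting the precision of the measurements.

0.145

17.43 − 6.616 = 10.814, limited to 2 d.p. → 4 s.f.; 8.0820 + 66.5 = 74.5820, limited to 1 d.p. → 3 s.f.
Carrying full precision, 10.814 ÷ 74.5820 = 0.144994770856…; keep min(4, 3) = 3 s.f.
Rounded to 3 significant figures: 0.145.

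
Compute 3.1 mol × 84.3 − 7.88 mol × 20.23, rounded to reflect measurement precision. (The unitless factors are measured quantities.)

1.0 × 10² mol

3.1 × 84.3 = 261.33 → 2.6 × 10² mol (2 s.f., last digit at the 10^1 place).
7.88 × 20.23 = 159.4124 → 159 mol (3 s.f., last digit at the 10^0 place).
Difference: 101.9176 mol; keep the coarser place, 10^1.
Result: 1.0 × 10² mol.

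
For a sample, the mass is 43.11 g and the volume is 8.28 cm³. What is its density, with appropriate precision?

density = 43.11 g ÷ 8.28 cm³ = 5.20652173913… g/cm³.
43.11 has 4 significant figures; 8.28 has 3.
Division/multiplication keeps the fewest: 3 significant figures.
Rounded: 5.21 g/cm³.

5.21 g/cm³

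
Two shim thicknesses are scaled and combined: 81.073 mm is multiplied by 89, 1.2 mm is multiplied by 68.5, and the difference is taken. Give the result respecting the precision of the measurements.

7.1 × 10^3 mm

81.073 × 89 = 7215.497 → 7.2 × 10^3 mm (2 s.f., last digit at the 10^2 place).
1.2 × 68.5 = 82.2 → 82 mm (2 s.f., last digit at the 10^0 place).
Difference: 7133.297 mm; keep the coarser place, 10^2.
Result: 7.1 × 10^3 mm.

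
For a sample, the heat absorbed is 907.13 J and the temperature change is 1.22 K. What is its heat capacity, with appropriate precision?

heat capacity = 907.13 J ÷ 1.22 K = 743.549180328… J/K.
907.13 has 5 significant figures; 1.22 has 3.
Division/multiplication keeps the fewest: 3 significant figures.
Rounded: 744 J/K.

744 J/K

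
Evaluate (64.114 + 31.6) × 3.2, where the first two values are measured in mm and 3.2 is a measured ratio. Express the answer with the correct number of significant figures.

3.1 × 10^2 mm

64.114 mm + 31.6 mm = 95.714 mm; the sum is limited to 1 decimal place (3 s.f.).
Carrying full precision, 95.714 × 3.2 = 306.2848 mm; 3.2 has 2 s.f., so the result keeps min(3, 2) = 2 s.f.
Rounded to 2 significant figures: 3.1 × 10^2 mm.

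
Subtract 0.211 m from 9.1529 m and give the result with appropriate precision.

8.942 m

9.1529 m − 0.211 m = 8.9419 m.
Addition/subtraction keeps the fewest decimal places: 9.1529 → 4 decimal places, 0.211 → 3 decimal places; limit is 3.
Rounded to 3 decimal places: 8.942 m.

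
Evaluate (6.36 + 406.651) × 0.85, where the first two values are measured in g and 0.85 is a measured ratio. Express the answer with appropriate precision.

6.36 g + 406.651 g = 413.011 g; the sum is limited to 2 decimal places (5 s.f.).
Carrying full precision, 413.011 × 0.85 = 351.05935 g; 0.85 has 2 s.f., so the result keeps min(5, 2) = 2 s.f.
Rounded to 2 significant figures: 3.5 × 10² g.

3.5 × 10² g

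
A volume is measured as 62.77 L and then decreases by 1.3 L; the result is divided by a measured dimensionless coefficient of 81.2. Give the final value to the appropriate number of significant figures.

0.757 L

62.77 L − 1.3 L = 61.47 L; the difference is limited to 1 decimal place (3 s.f.).
Carrying full precision, 61.47 ÷ 81.2 = 0.757019704433… L; 81.2 has 3 s.f., so the result keeps min(3, 3) = 3 s.f.
Rounded to 3 significant figures: 0.757 L.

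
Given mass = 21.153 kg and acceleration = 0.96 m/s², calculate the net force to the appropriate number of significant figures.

net force = 21.153 kg × 0.96 m/s² = 20.30688 N.
21.153 has 5 significant figures; 0.96 has 2.
Division/multiplication keeps the fewest: 2 significant figures.
Rounded: 20. N.

20. N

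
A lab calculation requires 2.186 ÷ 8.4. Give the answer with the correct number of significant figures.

0.26

2.186 ÷ 8.4 = 0.260238095238…
Multiplication/division keeps the fewest significant figures: 2.186 → 4 s.f., 8.4 → 2 s.f.; limit is 2.
Rounded to 2 significant figures: 0.26.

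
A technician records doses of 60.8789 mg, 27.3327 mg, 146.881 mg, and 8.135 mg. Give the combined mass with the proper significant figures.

243.228 mg

60.8789 mg + 27.3327 mg + 146.881 mg + 8.135 mg = 243.2276 mg.
Addition/subtraction keeps the fewest decimal places: 60.8789 → 4 decimal places, 27.3327 → 4 decimal places, 146.881 → 3 decimal places, 8.135 → 3 decimal places; limit is 3.
Rounded to 3 decimal places: 243.228 mg.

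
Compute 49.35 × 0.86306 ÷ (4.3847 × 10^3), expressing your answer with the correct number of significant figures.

49.35 × 0.86306 ÷ (4.3847 × 10^3) = 0.00971377996214…
Multiplication/division keeps the fewest significant figures: 49.35 → 4 s.f., 0.86306 → 5 s.f., 4.3847 × 10^3 → 5 s.f.; limit is 4.
Rounded to 4 significant figures: 0.009714.

0.009714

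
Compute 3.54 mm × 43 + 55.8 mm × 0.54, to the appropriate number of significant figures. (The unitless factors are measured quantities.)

1.8 × 10² mm

3.54 × 43 = 152.22 → 1.5 × 10² mm (2 s.f., last digit at the 10^1 place).
55.8 × 0.54 = 30.132 → 3.0 × 10¹ mm (2 s.f., last digit at the 10^0 place).
Sum: 182.352 mm; keep the coarser place, 10^1.
Result: 1.8 × 10² mm.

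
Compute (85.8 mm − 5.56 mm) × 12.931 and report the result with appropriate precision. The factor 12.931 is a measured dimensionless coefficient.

1.04 × 10^3 mm

85.8 mm − 5.56 mm = 80.24 mm; the difference is limited to 1 decimal place (3 s.f.).
Carrying full precision, 80.24 × 12.931 = 1037.58344 mm; 12.931 has 5 s.f., so the result keeps min(3, 5) = 3 s.f.
Rounded to 3 significant figures: 1.04 × 10^3 mm.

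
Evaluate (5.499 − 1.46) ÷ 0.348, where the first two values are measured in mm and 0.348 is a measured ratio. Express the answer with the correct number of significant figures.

5.499 mm − 1.46 mm = 4.039 mm; the difference is limited to 2 decimal places (3 s.f.).
Carrying full precision, 4.039 ÷ 0.348 = 11.6063218391… mm; 0.348 has 3 s.f., so the result keeps min(3, 3) = 3 s.f.
Rounded to 3 significant figures: 11.6 mm.

11.6 mm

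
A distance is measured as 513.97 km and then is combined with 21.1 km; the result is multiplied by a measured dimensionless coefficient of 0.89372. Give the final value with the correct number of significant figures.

513.97 km + 21.1 km = 535.07 km; the sum is limited to 1 decimal place (4 s.f.).
Carrying full precision, 535.07 × 0.89372 = 478.2027604 km; 0.89372 has 5 s.f., so the result keeps min(4, 5) = 4 s.f.
Rounded to 4 significant figures: 4.782 × 10^2 km.

4.782 × 10^2 km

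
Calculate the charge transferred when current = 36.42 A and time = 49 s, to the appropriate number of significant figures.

1.8 × 10^3 C

charge transferred = 36.42 A × 49 s = 1784.58 C.
36.42 has 4 significant figures; 49 has 2.
Division/multiplication keeps the fewest: 2 significant figures.
Rounded: 1.8 × 10^3 C.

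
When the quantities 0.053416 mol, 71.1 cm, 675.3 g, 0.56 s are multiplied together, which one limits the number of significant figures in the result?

0.56 s

0.053416 mol → 5 s.f.; 71.1 cm → 3 s.f.; 675.3 g → 4 s.f.; 0.56 s → 2 s.f.
The fewest is 2 significant figures, from 0.56 s.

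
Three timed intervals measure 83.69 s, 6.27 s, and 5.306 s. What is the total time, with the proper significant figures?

95.27 s

83.69 s + 6.27 s + 5.306 s = 95.266 s.
Addition/subtraction keeps the fewest decimal places: 83.69 → 2 decimal places, 6.27 → 2 decimal places, 5.306 → 3 decimal places; limit is 2.
Rounded to 2 decimal places: 95.27 s.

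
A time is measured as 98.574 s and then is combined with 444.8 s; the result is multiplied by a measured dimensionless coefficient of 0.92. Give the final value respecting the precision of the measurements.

5.0 × 10² s

98.574 s + 444.8 s = 543.374 s; the sum is limited to 1 decimal place (4 s.f.).
Carrying full precision, 543.374 × 0.92 = 499.90408 s; 0.92 has 2 s.f., so the result keeps min(4, 2) = 2 s.f.
Rounded to 2 significant figures: 5.0 × 10² s.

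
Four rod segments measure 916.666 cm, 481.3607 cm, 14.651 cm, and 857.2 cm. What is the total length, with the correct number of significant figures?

2269.9 cm

916.666 cm + 481.3607 cm + 14.651 cm + 857.2 cm = 2269.8777 cm.
Addition/subtraction keeps the fewest decimal places: 916.666 → 3 decimal places, 481.3607 → 4 decimal places, 14.651 → 3 decimal places, 857.2 → 1 decimal place; limit is 1.
Rounded to 1 decimal place: 2269.9 cm.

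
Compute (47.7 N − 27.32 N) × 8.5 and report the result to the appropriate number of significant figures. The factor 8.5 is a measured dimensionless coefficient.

1.7 × 10² N

47.7 N − 27.32 N = 20.38 N; the difference is limited to 1 decimal place (3 s.f.).
Carrying full precision, 20.38 × 8.5 = 173.23 N; 8.5 has 2 s.f., so the result keeps min(3, 2) = 2 s.f.
Rounded to 2 significant figures: 1.7 × 10² N.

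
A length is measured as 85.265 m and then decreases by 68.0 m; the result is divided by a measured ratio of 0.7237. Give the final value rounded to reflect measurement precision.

85.265 m − 68.0 m = 17.265 m; the difference is limited to 1 decimal place (3 s.f.).
Carrying full precision, 17.265 ÷ 0.7237 = 23.8565704021… m; 0.7237 has 4 s.f., so the result keeps min(3, 4) = 3 s.f.
Rounded to 3 significant figures: 23.9 m.

23.9 m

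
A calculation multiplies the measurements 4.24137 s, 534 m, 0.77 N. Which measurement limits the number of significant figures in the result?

4.24137 s → 6 s.f.; 534 m → 3 s.f.; 0.77 N → 2 s.f.
The fewest is 2 significant figures, from 0.77 N.

0.77 N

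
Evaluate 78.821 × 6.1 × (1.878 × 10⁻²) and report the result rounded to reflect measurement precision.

78.821 × 6.1 × (1.878 × 10⁻²) = 9.029576118
Multiplication/division keeps the fewest significant figures: 78.821 → 5 s.f., 6.1 → 2 s.f., 1.878 × 10⁻² → 4 s.f.; limit is 2.
Rounded to 2 significant figures: 9.0.

9.0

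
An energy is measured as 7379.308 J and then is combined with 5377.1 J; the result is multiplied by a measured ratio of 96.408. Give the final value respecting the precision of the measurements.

1.2298 × 10⁶ J

7379.308 J + 5377.1 J = 12756.408 J; the sum is limited to 1 decimal place (6 s.f.).
Carrying full precision, 12756.408 × 96.408 = 1229819.78246… J; 96.408 has 5 s.f., so the result keeps min(6, 5) = 5 s.f.
Rounded to 5 significant figures: 1.2298 × 10⁶ J.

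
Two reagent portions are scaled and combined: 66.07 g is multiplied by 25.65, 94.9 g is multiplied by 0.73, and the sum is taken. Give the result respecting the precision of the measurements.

1764 g

66.07 × 25.65 = 1694.6955 → 1695 g (4 s.f., last digit at the 10^0 place).
94.9 × 0.73 = 69.277 → 69 g (2 s.f., last digit at the 10^0 place).
Sum: 1763.9725 g; keep the coarser place, 10^0.
Result: 1764 g.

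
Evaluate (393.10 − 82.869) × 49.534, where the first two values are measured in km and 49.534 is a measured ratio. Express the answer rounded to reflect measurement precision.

393.10 km − 82.869 km = 310.231 km; the difference is limited to 2 decimal places (5 s.f.).
Carrying full precision, 310.231 × 49.534 = 15366.982354 km; 49.534 has 5 s.f., so the result keeps min(5, 5) = 5 s.f.
Rounded to 5 significant figures: 15367 km.

15367 km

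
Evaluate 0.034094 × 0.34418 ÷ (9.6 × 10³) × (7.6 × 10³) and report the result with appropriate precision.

9.3 × 10⁻³

0.034094 × 0.34418 ÷ (9.6 × 10³) × (7.6 × 10³) = 0.00928979106167…
Multiplication/division keeps the fewest significant figures: 0.034094 → 5 s.f., 0.34418 → 5 s.f., 9.6 × 10³ → 2 s.f., 7.6 × 10³ → 2 s.f.; limit is 2.
Rounded to 2 significant figures: 9.3 × 10⁻³.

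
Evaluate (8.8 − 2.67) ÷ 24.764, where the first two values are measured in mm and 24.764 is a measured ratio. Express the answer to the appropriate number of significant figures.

8.8 mm − 2.67 mm = 6.13 mm; the difference is limited to 1 decimal place (2 s.f.).
Carrying full precision, 6.13 ÷ 24.764 = 0.247536746891… mm; 24.764 has 5 s.f., so the result keeps min(2, 5) = 2 s.f.
Rounded to 2 significant figures: 0.25 mm.

0.25 mm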